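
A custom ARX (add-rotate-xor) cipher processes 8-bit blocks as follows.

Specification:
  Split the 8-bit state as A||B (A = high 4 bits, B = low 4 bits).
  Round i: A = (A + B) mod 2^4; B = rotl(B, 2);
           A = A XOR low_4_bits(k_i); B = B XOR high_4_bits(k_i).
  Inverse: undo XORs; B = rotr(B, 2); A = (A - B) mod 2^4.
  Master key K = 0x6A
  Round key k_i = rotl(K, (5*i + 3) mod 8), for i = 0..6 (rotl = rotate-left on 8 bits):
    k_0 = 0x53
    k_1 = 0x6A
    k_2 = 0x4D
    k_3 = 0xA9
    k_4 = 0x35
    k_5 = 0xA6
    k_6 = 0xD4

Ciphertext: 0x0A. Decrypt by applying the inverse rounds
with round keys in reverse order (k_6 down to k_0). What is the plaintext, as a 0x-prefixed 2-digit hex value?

s_0 = ciphertext = 0x0A
s_1 = InvRound(s_0, k_6) = 0x7D
s_2 = InvRound(s_1, k_5) = 0x4D
s_3 = InvRound(s_2, k_4) = 0x6B
s_4 = InvRound(s_3, k_3) = 0xB4
s_5 = InvRound(s_4, k_2) = 0x60
s_6 = InvRound(s_5, k_1) = 0x39
s_7 = InvRound(s_6, k_0) = 0xD3

0xD3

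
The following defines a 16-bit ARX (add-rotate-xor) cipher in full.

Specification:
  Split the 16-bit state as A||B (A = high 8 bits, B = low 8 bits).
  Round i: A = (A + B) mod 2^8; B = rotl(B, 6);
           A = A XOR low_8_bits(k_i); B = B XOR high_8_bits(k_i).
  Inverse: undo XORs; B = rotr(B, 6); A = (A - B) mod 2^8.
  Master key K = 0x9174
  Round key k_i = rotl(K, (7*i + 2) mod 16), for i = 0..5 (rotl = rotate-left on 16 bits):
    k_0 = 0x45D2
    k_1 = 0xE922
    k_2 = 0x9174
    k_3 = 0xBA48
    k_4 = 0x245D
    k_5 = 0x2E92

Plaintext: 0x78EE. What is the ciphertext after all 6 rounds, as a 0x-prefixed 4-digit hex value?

0x1C9C

s_0 = plaintext = 0x78EE
s_1 = Round(s_0, k_0) = 0xB4FE
s_2 = Round(s_1, k_1) = 0x9056
s_3 = Round(s_2, k_2) = 0x9204
s_4 = Round(s_3, k_3) = 0xDEBB
s_5 = Round(s_4, k_4) = 0xC4CA
s_6 = Round(s_5, k_5) = 0x1C9C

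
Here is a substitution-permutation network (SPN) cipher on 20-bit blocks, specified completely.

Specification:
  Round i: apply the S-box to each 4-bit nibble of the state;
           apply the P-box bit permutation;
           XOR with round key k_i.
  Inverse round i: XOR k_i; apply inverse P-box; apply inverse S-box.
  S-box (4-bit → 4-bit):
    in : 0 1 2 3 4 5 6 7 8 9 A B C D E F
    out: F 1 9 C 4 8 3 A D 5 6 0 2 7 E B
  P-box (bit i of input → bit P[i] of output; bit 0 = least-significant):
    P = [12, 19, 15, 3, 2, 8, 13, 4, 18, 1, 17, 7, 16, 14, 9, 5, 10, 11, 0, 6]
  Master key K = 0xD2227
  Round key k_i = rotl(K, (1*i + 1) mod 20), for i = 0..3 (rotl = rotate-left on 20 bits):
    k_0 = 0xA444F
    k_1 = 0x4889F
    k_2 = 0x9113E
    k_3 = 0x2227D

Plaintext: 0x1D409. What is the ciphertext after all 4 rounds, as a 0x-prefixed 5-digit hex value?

0x89FA2

s_0 = plaintext = 0x1D409
s_1 = Round(s_0, k_0) = 0x9B35B
s_2 = Round(s_1, k_1) = 0x68C0E
s_3 = Round(s_2, k_2) = 0x0BE00
s_4 = Round(s_3, k_3) = 0x89FA2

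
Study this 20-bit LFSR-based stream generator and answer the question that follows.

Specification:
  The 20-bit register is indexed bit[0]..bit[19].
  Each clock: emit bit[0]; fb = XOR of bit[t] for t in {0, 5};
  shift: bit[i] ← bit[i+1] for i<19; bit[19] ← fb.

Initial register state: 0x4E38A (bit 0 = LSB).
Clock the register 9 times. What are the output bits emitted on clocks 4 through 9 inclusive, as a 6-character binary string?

reg_0 = 0x4E38A
clock 1: out=0, reg = 0x271C5
clock 2: out=1, reg = 0x938E2
clock 3: out=0, reg = 0xC9C71
clock 4: out=1, reg = 0x64E38
clock 5: out=0, reg = 0xB271C
clock 6: out=0, reg = 0x5938E
clock 7: out=0, reg = 0x2C9C7
clock 8: out=1, reg = 0x964E3
clock 9: out=1, reg = 0x4B271

100011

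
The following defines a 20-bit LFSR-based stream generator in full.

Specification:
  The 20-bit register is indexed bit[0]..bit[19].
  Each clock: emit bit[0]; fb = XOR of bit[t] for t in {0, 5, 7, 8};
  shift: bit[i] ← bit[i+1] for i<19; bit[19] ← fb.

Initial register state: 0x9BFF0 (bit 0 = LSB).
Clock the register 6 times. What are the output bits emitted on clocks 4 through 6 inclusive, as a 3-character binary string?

reg_0 = 0x9BFF0
clock 1: out=0, reg = 0xCDFF8
clock 2: out=0, reg = 0xE6FFC
clock 3: out=0, reg = 0xF37FE
clock 4: out=0, reg = 0xF9BFF
clock 5: out=1, reg = 0x7CDFF
clock 6: out=1, reg = 0x3E6FF

011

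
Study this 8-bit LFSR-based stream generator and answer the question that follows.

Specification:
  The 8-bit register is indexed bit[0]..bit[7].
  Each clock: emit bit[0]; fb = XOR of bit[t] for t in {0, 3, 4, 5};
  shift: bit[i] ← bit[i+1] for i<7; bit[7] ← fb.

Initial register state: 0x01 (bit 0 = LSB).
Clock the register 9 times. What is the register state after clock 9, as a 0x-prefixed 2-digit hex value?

reg_0 = 0x01
clock 1: out=1, reg = 0x80
clock 2: out=0, reg = 0x40
clock 3: out=0, reg = 0x20
clock 4: out=0, reg = 0x90
clock 5: out=0, reg = 0xC8
clock 6: out=0, reg = 0xE4
clock 7: out=0, reg = 0xF2
clock 8: out=0, reg = 0x79
clock 9: out=1, reg = 0x3C

0x3C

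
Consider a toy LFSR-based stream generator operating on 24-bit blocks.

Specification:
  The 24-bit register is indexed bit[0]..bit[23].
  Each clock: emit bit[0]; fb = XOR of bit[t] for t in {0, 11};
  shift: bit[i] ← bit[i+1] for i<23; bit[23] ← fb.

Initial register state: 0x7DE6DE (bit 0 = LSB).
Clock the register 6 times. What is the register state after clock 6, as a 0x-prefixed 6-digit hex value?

0x89F79B

reg_0 = 0x7DE6DE
clock 1: out=0, reg = 0x3EF36F
clock 2: out=1, reg = 0x9F79B7
clock 3: out=1, reg = 0x4FBCDB
clock 4: out=1, reg = 0x27DE6D
clock 5: out=1, reg = 0x13EF36
clock 6: out=0, reg = 0x89F79B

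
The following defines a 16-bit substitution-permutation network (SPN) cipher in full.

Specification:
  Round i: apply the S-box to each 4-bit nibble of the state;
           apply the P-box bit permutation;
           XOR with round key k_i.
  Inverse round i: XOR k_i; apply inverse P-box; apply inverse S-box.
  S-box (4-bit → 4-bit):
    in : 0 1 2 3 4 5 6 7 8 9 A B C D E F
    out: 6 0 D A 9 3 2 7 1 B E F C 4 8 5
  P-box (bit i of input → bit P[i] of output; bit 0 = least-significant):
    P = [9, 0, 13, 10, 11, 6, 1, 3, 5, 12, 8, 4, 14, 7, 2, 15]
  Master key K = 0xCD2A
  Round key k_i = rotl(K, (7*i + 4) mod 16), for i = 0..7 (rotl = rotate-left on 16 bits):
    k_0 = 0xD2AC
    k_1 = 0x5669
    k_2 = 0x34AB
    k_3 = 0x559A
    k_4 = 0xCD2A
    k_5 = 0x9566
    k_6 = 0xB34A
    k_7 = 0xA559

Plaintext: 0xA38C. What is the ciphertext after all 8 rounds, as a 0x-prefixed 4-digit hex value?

s_0 = plaintext = 0xA38C
s_1 = Round(s_0, k_0) = 0x6E38
s_2 = Round(s_1, k_1) = 0x54B1
s_3 = Round(s_2, k_2) = 0x7C51
s_4 = Round(s_3, k_3) = 0x1C4E
s_5 = Round(s_4, k_4) = 0xC032
s_6 = Round(s_5, k_5) = 0x222A
s_7 = Round(s_6, k_6) = 0x5E75
s_8 = Round(s_7, k_7) = 0xEF8A

0xEF8A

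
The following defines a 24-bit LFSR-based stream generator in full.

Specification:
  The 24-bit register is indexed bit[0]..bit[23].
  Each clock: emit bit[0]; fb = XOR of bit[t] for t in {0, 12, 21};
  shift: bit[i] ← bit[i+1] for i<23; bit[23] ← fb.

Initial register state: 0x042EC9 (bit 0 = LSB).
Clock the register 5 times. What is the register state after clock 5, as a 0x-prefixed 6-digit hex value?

0x982176

reg_0 = 0x042EC9
clock 1: out=1, reg = 0x821764
clock 2: out=0, reg = 0xC10BB2
clock 3: out=0, reg = 0x6085D9
clock 4: out=1, reg = 0x3042EC
clock 5: out=0, reg = 0x982176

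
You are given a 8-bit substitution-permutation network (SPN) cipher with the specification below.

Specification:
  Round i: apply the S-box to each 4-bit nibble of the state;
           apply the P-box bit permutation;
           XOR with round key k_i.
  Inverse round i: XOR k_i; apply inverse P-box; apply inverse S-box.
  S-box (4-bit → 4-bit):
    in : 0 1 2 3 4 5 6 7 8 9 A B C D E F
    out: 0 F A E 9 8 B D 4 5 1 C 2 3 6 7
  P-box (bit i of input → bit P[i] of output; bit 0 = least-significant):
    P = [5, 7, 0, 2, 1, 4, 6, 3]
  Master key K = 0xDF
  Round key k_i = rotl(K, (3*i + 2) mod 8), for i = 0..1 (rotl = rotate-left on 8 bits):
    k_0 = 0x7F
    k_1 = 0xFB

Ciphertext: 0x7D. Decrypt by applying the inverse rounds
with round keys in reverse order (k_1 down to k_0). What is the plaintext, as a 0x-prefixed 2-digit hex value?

s_0 = ciphertext = 0x7D
s_1 = InvRound(s_0, k_1) = 0xA2
s_2 = InvRound(s_1, k_0) = 0x33

0x33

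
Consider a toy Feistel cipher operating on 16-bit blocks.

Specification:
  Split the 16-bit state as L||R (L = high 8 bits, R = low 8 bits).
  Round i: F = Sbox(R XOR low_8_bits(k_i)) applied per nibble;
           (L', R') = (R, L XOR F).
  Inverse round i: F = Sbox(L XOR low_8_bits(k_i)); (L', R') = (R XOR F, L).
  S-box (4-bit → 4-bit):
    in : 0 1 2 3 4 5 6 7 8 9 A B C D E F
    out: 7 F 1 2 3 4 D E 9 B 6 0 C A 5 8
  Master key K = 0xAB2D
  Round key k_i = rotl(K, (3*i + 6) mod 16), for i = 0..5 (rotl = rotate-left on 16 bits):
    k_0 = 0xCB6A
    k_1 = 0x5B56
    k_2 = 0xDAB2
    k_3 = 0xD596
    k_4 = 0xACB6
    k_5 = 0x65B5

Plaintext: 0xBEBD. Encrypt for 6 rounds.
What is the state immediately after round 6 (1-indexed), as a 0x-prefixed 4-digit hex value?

s_0 = plaintext = 0xBEBD
s_1 = Round(s_0, k_0) = 0xBD10
s_2 = Round(s_1, k_1) = 0x1080
s_3 = Round(s_2, k_2) = 0x8031
s_4 = Round(s_3, k_3) = 0x31EE
s_5 = Round(s_4, k_4) = 0xEE78
s_6 = Round(s_5, k_5) = 0x7824

0x7824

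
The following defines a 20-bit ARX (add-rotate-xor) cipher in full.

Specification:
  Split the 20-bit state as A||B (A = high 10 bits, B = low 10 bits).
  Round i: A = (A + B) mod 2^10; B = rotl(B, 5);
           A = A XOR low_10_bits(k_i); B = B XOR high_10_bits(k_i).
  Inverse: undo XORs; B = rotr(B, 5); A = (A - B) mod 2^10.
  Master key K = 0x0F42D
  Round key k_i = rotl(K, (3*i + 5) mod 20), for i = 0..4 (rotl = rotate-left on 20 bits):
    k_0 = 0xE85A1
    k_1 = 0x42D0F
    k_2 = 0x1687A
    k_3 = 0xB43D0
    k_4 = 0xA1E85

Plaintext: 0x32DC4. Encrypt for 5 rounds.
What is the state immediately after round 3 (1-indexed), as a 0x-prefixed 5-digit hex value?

0x0FA1D

s_0 = plaintext = 0x32DC4
s_1 = Round(s_0, k_0) = 0xCBB2F
s_2 = Round(s_1, k_1) = 0xD48F2
s_3 = Round(s_2, k_2) = 0x0FA1D
s_4 = Round(s_3, k_3) = 0x62D60
s_5 = Round(s_4, k_4) = 0x1BA8C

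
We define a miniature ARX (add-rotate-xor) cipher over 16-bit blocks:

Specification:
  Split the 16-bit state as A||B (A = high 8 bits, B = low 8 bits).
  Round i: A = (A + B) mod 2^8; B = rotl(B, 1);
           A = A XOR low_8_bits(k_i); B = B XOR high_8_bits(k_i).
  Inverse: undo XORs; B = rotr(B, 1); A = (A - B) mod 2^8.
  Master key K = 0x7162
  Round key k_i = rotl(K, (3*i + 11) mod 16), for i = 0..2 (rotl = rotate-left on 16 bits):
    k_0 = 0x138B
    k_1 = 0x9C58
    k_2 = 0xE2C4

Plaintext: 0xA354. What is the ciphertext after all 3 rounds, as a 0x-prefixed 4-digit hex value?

0x9E35

s_0 = plaintext = 0xA354
s_1 = Round(s_0, k_0) = 0x7CBB
s_2 = Round(s_1, k_1) = 0x6FEB
s_3 = Round(s_2, k_2) = 0x9E35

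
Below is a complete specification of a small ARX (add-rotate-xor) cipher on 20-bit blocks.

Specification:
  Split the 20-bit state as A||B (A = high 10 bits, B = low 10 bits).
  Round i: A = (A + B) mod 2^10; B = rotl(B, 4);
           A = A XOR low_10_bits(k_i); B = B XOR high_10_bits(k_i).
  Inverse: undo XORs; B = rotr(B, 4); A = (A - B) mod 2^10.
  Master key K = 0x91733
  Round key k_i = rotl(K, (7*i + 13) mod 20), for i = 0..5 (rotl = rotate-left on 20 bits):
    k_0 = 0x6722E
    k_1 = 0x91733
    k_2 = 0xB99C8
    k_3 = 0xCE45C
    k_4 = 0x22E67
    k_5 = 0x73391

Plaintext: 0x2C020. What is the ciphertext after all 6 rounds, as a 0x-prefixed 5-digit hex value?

0x3C5D2

s_0 = plaintext = 0x2C020
s_1 = Round(s_0, k_0) = 0xBFB9C
s_2 = Round(s_1, k_1) = 0x6A78B
s_3 = Round(s_2, k_2) = 0x3F258
s_4 = Round(s_3, k_3) = 0xC22B0
s_5 = Round(s_4, k_4) = 0xF7F81
s_6 = Round(s_5, k_5) = 0x3C5D2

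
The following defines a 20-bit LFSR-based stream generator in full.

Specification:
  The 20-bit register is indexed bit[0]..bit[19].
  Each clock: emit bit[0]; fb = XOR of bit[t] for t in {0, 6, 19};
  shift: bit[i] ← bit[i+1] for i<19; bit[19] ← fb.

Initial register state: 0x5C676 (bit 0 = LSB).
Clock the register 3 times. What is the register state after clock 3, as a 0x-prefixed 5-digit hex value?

0xAB8CE

reg_0 = 0x5C676
clock 1: out=0, reg = 0xAE33B
clock 2: out=1, reg = 0x5719D
clock 3: out=1, reg = 0xAB8CE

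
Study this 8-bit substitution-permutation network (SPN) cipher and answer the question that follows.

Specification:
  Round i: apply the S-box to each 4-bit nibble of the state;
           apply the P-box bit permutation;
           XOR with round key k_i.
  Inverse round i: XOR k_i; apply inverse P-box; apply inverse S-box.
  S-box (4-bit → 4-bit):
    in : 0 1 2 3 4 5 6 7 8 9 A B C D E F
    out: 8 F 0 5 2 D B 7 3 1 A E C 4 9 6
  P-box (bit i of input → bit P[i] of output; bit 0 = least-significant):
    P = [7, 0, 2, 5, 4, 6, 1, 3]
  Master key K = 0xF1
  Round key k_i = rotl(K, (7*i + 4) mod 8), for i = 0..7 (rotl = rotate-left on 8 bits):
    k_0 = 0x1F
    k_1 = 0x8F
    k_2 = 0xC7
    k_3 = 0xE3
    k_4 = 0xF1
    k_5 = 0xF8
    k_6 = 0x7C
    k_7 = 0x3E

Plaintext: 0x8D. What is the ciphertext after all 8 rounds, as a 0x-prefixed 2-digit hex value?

0xB9

s_0 = plaintext = 0x8D
s_1 = Round(s_0, k_0) = 0x4B
s_2 = Round(s_1, k_1) = 0xEA
s_3 = Round(s_2, k_2) = 0xFE
s_4 = Round(s_3, k_3) = 0x01
s_5 = Round(s_4, k_4) = 0x5C
s_6 = Round(s_5, k_5) = 0xC6
s_7 = Round(s_6, k_6) = 0xD7
s_8 = Round(s_7, k_7) = 0xB9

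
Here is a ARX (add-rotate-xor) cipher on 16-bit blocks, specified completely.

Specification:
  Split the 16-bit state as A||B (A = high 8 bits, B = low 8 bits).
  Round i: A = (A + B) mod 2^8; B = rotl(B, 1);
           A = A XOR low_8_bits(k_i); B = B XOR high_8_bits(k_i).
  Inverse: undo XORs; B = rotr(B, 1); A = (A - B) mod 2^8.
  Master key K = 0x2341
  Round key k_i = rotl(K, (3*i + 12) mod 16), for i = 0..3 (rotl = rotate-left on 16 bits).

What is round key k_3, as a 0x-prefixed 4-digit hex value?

K = 0x2341
k_0 = rotl(K, (3*0+12) mod 16) = rotl(K, 12) = 0x1234
k_1 = rotl(K, (3*1+12) mod 16) = rotl(K, 15) = 0x91A0
k_2 = rotl(K, (3*2+12) mod 16) = rotl(K, 2) = 0x8D04
k_3 = rotl(K, (3*3+12) mod 16) = rotl(K, 5) = 0x6824

0x6824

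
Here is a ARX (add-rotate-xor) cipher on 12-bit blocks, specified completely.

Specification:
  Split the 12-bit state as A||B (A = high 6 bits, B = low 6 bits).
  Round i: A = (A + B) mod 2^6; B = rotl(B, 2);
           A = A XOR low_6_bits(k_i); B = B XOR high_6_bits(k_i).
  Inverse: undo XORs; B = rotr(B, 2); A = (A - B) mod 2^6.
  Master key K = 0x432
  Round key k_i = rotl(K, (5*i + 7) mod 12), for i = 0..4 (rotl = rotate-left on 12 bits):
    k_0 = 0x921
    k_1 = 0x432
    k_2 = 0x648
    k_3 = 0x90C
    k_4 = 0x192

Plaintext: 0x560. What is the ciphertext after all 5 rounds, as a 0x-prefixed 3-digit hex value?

s_0 = plaintext = 0x560
s_1 = Round(s_0, k_0) = 0x526
s_2 = Round(s_1, k_1) = 0x20A
s_3 = Round(s_2, k_2) = 0x6B1
s_4 = Round(s_3, k_3) = 0x1E3
s_5 = Round(s_4, k_4) = 0xE08

0xE08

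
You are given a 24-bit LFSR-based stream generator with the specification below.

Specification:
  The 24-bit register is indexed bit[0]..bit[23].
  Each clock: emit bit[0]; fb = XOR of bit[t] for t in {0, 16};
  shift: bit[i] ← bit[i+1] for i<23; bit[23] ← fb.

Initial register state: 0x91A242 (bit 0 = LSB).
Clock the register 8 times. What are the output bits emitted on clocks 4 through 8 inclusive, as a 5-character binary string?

reg_0 = 0x91A242
clock 1: out=0, reg = 0xC8D121
clock 2: out=1, reg = 0xE46890
clock 3: out=0, reg = 0x723448
clock 4: out=0, reg = 0x391A24
clock 5: out=0, reg = 0x9C8D12
clock 6: out=0, reg = 0x4E4689
clock 7: out=1, reg = 0xA72344
clock 8: out=0, reg = 0xD391A2

00010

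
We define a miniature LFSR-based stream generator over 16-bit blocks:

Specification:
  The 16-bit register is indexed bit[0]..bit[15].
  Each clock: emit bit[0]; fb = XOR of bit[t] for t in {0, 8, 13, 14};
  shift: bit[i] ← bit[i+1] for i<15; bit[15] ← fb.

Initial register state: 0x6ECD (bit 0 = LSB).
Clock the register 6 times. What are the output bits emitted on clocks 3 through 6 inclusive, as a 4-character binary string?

reg_0 = 0x6ECD
clock 1: out=1, reg = 0xB766
clock 2: out=0, reg = 0x5BB3
clock 3: out=1, reg = 0xADD9
clock 4: out=1, reg = 0xD6EC
clock 5: out=0, reg = 0xEB76
clock 6: out=0, reg = 0xF5BB

1100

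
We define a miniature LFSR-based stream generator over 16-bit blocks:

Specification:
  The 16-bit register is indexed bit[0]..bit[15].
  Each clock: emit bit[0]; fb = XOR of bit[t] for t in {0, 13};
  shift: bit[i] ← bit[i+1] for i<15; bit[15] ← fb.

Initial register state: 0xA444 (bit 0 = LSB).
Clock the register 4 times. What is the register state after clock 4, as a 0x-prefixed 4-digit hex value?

reg_0 = 0xA444
clock 1: out=0, reg = 0xD222
clock 2: out=0, reg = 0x6911
clock 3: out=1, reg = 0x3488
clock 4: out=0, reg = 0x9A44

0x9A44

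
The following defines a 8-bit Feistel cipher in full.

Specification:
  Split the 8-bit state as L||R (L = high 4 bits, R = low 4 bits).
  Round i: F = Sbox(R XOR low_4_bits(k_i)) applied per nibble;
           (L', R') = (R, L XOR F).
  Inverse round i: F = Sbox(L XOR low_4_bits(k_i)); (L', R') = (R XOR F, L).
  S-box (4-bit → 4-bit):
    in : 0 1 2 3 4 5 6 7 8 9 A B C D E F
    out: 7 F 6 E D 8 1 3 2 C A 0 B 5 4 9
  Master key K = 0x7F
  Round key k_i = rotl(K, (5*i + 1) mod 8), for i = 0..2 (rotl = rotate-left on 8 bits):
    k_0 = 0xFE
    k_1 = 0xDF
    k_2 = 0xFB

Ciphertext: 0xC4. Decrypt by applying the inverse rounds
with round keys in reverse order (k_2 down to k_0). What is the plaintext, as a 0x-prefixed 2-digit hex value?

s_0 = ciphertext = 0xC4
s_1 = InvRound(s_0, k_2) = 0x7C
s_2 = InvRound(s_1, k_1) = 0xE7
s_3 = InvRound(s_2, k_0) = 0x0E

0x0E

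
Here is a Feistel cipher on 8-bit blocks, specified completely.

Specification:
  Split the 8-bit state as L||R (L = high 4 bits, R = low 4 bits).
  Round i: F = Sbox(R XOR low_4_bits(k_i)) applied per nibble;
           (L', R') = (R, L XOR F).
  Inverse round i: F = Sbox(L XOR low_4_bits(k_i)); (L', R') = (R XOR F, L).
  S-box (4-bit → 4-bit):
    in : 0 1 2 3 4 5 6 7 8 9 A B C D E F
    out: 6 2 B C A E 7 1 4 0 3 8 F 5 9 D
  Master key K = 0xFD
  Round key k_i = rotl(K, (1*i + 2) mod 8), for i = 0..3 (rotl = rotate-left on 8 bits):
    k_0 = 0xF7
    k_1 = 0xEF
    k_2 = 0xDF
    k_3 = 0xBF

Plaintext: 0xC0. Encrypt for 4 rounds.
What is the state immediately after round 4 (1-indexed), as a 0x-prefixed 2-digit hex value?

s_0 = plaintext = 0xC0
s_1 = Round(s_0, k_0) = 0x0D
s_2 = Round(s_1, k_1) = 0xDB
s_3 = Round(s_2, k_2) = 0xB7
s_4 = Round(s_3, k_3) = 0x7F

0x7F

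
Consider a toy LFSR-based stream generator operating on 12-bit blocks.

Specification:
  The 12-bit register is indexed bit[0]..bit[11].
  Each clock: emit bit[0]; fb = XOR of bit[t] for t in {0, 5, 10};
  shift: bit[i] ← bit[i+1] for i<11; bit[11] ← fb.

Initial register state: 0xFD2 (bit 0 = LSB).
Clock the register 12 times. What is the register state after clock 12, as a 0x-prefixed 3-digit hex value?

0xCA3

reg_0 = 0xFD2
clock 1: out=0, reg = 0xFE9
clock 2: out=1, reg = 0xFF4
clock 3: out=0, reg = 0x7FA
clock 4: out=0, reg = 0x3FD
clock 5: out=1, reg = 0x1FE
clock 6: out=0, reg = 0x8FF
clock 7: out=1, reg = 0x47F
clock 8: out=1, reg = 0xA3F
clock 9: out=1, reg = 0x51F
clock 10: out=1, reg = 0x28F
clock 11: out=1, reg = 0x947
clock 12: out=1, reg = 0xCA3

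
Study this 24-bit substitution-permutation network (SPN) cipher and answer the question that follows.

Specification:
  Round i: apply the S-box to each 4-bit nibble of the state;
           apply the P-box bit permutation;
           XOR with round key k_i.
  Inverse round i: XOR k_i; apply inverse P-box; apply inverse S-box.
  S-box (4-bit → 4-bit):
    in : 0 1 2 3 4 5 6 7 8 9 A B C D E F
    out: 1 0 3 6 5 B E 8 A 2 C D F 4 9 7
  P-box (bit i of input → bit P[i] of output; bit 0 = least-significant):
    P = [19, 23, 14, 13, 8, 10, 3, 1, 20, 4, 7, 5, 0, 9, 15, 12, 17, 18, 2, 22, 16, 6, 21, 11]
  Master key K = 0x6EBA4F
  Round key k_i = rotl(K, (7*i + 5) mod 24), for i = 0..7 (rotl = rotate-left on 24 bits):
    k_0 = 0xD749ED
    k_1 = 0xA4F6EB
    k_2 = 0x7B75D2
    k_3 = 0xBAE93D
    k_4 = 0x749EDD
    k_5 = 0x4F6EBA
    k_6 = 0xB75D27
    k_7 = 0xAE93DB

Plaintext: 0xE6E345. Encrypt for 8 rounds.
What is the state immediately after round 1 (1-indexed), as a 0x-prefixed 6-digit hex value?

0x1A7070

s_0 = plaintext = 0xE6E345
s_1 = Round(s_0, k_0) = 0x1A7070
s_2 = Round(s_1, k_1) = 0xFCE6ED
s_3 = Round(s_2, k_2) = 0x1C2425
s_4 = Round(s_3, k_3) = 0x64CEB8
s_5 = Round(s_4, k_4) = 0xC625B2
s_6 = Round(s_5, k_5) = 0xB265C5
s_7 = Round(s_6, k_6) = 0x08E21D
s_8 = Round(s_7, k_7) = 0xFBC3CA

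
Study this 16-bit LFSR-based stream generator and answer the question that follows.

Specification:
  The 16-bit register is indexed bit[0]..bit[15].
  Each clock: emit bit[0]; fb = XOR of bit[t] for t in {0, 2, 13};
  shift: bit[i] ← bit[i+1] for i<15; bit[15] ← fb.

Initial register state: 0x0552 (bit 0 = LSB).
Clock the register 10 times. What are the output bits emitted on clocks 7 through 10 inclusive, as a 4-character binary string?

reg_0 = 0x0552
clock 1: out=0, reg = 0x02A9
clock 2: out=1, reg = 0x8154
clock 3: out=0, reg = 0xC0AA
clock 4: out=0, reg = 0x6055
clock 5: out=1, reg = 0xB02A
clock 6: out=0, reg = 0xD815
clock 7: out=1, reg = 0x6C0A
clock 8: out=0, reg = 0xB605
clock 9: out=1, reg = 0xDB02
clock 10: out=0, reg = 0x6D81

1010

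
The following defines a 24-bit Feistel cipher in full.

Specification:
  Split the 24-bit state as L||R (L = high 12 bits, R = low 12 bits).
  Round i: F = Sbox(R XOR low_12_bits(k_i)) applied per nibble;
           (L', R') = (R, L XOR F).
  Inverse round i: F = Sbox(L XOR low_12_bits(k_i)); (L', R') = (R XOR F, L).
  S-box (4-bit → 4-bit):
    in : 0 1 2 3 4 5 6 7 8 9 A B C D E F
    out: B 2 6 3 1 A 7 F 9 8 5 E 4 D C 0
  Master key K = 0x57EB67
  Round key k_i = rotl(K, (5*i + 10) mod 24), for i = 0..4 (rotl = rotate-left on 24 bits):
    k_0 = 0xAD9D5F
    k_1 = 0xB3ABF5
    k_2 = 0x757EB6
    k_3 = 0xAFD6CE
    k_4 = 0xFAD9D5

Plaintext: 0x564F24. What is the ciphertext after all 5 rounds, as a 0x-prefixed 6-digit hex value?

0x2D24E3

s_0 = plaintext = 0x564F24
s_1 = Round(s_0, k_0) = 0xF2439A
s_2 = Round(s_1, k_1) = 0x39A654
s_3 = Round(s_2, k_2) = 0x654A5C
s_4 = Round(s_3, k_3) = 0xA5C2D2
s_5 = Round(s_4, k_4) = 0x2D24E3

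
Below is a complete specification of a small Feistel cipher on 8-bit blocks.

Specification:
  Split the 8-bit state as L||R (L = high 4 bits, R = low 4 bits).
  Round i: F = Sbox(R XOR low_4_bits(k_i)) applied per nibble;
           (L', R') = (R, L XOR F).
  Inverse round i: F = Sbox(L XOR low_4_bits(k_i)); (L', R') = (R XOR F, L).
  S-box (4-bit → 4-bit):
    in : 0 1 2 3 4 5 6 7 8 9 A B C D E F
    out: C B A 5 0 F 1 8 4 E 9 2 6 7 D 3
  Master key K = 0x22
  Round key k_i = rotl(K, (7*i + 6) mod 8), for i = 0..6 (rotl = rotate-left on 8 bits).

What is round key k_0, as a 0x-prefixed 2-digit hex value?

K = 0x22
k_0 = rotl(K, (7*0+6) mod 8) = rotl(K, 6) = 0x88

0x88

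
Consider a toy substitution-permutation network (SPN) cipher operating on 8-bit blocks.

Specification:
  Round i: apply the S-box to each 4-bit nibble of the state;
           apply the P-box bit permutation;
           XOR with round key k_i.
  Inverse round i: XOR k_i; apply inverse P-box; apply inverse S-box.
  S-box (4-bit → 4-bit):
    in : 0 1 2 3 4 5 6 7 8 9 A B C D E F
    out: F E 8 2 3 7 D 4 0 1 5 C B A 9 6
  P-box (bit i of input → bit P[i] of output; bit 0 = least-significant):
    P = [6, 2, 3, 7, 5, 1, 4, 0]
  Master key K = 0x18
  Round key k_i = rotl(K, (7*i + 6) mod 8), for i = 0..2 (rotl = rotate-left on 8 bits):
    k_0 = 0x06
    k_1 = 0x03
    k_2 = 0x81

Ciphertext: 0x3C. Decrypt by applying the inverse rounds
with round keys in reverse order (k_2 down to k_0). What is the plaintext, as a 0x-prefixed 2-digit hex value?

0xD5

s_0 = ciphertext = 0x3C
s_1 = InvRound(s_0, k_2) = 0x61
s_2 = InvRound(s_1, k_1) = 0x49
s_3 = InvRound(s_2, k_0) = 0xD5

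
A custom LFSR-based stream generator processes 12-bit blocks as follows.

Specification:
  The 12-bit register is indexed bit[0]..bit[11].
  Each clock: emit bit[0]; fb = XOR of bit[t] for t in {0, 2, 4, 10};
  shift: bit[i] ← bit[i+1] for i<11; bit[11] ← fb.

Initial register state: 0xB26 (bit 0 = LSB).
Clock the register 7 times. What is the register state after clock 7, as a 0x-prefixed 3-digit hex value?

reg_0 = 0xB26
clock 1: out=0, reg = 0xD93
clock 2: out=1, reg = 0xEC9
clock 3: out=1, reg = 0x764
clock 4: out=0, reg = 0x3B2
clock 5: out=0, reg = 0x9D9
clock 6: out=1, reg = 0x4EC
clock 7: out=0, reg = 0x276

0x276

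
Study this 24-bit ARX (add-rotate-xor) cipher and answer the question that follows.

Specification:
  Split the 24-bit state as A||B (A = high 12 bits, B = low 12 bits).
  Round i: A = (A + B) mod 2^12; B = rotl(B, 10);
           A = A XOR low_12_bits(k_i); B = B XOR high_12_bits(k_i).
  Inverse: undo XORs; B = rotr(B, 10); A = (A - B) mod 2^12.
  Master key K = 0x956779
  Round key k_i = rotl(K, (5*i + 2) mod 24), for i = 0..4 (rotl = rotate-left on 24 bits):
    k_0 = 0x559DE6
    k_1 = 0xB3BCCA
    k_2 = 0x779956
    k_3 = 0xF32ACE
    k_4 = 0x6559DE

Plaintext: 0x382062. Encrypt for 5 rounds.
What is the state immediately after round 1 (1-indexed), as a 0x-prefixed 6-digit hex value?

0xE02D41

s_0 = plaintext = 0x382062
s_1 = Round(s_0, k_0) = 0xE02D41
s_2 = Round(s_1, k_1) = 0x789C6B
s_3 = Round(s_2, k_2) = 0xAA2863
s_4 = Round(s_3, k_3) = 0x9CB12A
s_5 = Round(s_4, k_4) = 0x32BE1F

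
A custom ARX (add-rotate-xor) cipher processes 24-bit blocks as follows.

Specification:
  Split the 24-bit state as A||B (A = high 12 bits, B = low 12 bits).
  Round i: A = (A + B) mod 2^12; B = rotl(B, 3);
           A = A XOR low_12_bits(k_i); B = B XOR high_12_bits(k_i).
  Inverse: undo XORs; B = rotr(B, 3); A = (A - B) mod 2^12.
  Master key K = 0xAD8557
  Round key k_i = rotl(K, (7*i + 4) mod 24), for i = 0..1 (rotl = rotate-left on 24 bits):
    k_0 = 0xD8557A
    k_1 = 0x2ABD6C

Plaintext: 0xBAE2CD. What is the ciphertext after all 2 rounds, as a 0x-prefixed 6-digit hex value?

0xB81DCE

s_0 = plaintext = 0xBAE2CD
s_1 = Round(s_0, k_0) = 0xB01BEC
s_2 = Round(s_1, k_1) = 0xB81DCE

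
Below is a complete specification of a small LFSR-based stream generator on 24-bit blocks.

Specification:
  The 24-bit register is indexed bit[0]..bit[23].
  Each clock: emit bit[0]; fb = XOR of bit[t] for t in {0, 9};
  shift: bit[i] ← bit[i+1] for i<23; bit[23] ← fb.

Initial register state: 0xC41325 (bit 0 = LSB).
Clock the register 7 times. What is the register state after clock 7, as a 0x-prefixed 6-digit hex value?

0x598826

reg_0 = 0xC41325
clock 1: out=1, reg = 0x620992
clock 2: out=0, reg = 0x3104C9
clock 3: out=1, reg = 0x988264
clock 4: out=0, reg = 0xCC4132
clock 5: out=0, reg = 0x662099
clock 6: out=1, reg = 0xB3104C
clock 7: out=0, reg = 0x598826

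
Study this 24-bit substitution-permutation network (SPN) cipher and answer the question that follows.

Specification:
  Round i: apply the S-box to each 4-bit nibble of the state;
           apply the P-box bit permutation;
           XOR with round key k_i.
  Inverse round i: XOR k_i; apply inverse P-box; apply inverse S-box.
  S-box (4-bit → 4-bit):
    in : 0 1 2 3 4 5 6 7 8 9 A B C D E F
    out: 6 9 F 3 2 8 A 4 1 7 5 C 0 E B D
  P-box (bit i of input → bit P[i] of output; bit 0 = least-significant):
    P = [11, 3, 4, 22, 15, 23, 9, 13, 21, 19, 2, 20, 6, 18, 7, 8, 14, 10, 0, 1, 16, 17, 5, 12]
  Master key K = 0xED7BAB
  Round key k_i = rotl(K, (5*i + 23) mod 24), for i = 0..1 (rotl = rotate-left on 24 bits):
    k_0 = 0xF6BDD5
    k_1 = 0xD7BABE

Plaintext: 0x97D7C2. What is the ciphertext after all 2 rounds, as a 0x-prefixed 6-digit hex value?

s_0 = plaintext = 0x97D7C2
s_1 = Round(s_0, k_0) = 0xB1B468
s_2 = Round(s_1, k_1) = 0x5FC31C

0x5FC31C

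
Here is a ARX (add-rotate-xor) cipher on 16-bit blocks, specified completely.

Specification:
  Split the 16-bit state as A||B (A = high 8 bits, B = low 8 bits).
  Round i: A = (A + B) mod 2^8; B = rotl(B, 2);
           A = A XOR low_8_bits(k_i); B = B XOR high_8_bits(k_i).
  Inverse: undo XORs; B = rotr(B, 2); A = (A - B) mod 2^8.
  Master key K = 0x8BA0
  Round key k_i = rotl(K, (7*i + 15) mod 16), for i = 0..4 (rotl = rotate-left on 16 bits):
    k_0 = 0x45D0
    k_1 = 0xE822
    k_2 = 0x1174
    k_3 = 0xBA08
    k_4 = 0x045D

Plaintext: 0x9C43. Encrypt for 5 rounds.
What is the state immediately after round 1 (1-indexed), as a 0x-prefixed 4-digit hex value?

s_0 = plaintext = 0x9C43
s_1 = Round(s_0, k_0) = 0x0F48
s_2 = Round(s_1, k_1) = 0x75C9
s_3 = Round(s_2, k_2) = 0x4A36
s_4 = Round(s_3, k_3) = 0x8862
s_5 = Round(s_4, k_4) = 0xB78D

0x0F48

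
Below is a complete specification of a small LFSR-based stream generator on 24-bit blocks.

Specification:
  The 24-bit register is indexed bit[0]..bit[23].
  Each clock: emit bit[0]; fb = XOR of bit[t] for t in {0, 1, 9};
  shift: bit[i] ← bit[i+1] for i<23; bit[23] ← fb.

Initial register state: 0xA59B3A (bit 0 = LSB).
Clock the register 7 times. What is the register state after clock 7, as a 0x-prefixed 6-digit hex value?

reg_0 = 0xA59B3A
clock 1: out=0, reg = 0x52CD9D
clock 2: out=1, reg = 0xA966CE
clock 3: out=0, reg = 0x54B367
clock 4: out=1, reg = 0xAA59B3
clock 5: out=1, reg = 0x552CD9
clock 6: out=1, reg = 0xAA966C
clock 7: out=0, reg = 0xD54B36

0xD54B36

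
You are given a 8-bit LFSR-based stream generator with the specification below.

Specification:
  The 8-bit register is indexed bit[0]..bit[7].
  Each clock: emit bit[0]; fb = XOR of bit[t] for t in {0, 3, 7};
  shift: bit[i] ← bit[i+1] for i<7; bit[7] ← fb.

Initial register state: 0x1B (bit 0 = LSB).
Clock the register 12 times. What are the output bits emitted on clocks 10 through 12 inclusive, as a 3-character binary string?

reg_0 = 0x1B
clock 1: out=1, reg = 0x0D
clock 2: out=1, reg = 0x06
clock 3: out=0, reg = 0x03
clock 4: out=1, reg = 0x81
clock 5: out=1, reg = 0x40
clock 6: out=0, reg = 0x20
clock 7: out=0, reg = 0x10
clock 8: out=0, reg = 0x08
clock 9: out=0, reg = 0x84
clock 10: out=0, reg = 0xC2
clock 11: out=0, reg = 0xE1
clock 12: out=1, reg = 0x70

001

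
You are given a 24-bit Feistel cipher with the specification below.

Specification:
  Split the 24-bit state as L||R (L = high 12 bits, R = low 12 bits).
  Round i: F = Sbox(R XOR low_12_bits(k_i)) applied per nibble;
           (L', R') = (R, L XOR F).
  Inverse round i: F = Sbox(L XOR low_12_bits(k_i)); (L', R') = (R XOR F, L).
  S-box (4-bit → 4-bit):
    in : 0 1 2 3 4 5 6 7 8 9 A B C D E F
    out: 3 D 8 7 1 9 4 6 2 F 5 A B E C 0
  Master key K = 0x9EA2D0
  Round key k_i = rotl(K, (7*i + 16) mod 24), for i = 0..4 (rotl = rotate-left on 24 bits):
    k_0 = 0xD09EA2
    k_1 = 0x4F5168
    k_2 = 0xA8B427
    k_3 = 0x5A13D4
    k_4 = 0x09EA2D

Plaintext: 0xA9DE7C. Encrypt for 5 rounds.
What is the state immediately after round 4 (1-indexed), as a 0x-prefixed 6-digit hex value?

0xB50E82

s_0 = plaintext = 0xA9DE7C
s_1 = Round(s_0, k_0) = 0xE7C971
s_2 = Round(s_1, k_1) = 0x971CA3
s_3 = Round(s_2, k_2) = 0xCA3B50
s_4 = Round(s_3, k_3) = 0xB50E82
s_5 = Round(s_4, k_4) = 0xE82A00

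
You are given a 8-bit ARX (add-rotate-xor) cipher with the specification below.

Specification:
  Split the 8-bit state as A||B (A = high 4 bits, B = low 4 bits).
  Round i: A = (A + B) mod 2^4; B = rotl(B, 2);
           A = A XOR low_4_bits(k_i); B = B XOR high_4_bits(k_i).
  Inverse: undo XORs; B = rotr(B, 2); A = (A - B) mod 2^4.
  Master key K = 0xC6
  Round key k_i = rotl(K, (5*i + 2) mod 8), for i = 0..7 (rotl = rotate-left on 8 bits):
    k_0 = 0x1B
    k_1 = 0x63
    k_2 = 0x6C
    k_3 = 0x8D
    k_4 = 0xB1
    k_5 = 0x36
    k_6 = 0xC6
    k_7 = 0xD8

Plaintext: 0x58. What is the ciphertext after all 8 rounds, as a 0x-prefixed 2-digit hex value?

0x18

s_0 = plaintext = 0x58
s_1 = Round(s_0, k_0) = 0x63
s_2 = Round(s_1, k_1) = 0xAA
s_3 = Round(s_2, k_2) = 0x8C
s_4 = Round(s_3, k_3) = 0x9B
s_5 = Round(s_4, k_4) = 0x55
s_6 = Round(s_5, k_5) = 0xC6
s_7 = Round(s_6, k_6) = 0x45
s_8 = Round(s_7, k_7) = 0x18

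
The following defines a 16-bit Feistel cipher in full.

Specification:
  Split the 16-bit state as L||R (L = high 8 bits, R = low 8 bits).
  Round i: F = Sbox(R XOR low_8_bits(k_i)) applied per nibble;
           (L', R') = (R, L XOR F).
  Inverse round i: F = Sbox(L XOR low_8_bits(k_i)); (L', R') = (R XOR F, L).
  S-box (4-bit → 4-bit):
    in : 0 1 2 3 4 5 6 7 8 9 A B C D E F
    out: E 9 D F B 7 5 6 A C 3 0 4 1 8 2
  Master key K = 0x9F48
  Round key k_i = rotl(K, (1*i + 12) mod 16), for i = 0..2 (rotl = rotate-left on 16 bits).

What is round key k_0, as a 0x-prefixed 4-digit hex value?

K = 0x9F48
k_0 = rotl(K, (1*0+12) mod 16) = rotl(K, 12) = 0x89F4

0x89F4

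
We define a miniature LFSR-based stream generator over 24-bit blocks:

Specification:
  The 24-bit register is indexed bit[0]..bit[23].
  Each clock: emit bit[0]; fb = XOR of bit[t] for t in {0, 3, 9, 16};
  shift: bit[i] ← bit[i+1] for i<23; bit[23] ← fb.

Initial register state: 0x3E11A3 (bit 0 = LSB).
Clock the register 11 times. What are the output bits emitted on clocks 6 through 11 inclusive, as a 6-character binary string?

101100

reg_0 = 0x3E11A3
clock 1: out=1, reg = 0x9F08D1
clock 2: out=1, reg = 0x4F8468
clock 3: out=0, reg = 0x27C234
clock 4: out=0, reg = 0x13E11A
clock 5: out=0, reg = 0x09F08D
clock 6: out=1, reg = 0x84F846
clock 7: out=0, reg = 0x427C23
clock 8: out=1, reg = 0xA13E11
clock 9: out=1, reg = 0xD09F08
clock 10: out=0, reg = 0x684F84
clock 11: out=0, reg = 0xB427C2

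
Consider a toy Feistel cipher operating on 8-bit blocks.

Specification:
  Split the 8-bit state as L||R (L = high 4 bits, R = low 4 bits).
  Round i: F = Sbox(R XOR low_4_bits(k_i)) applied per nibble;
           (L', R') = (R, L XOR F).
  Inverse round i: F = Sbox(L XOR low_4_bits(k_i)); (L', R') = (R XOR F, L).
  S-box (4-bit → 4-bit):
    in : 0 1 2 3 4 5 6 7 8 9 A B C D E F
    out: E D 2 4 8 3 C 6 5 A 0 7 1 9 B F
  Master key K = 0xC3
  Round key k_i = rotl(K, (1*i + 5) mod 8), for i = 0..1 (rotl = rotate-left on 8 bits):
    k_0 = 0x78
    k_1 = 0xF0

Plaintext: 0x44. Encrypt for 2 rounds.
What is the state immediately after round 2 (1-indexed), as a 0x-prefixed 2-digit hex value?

s_0 = plaintext = 0x44
s_1 = Round(s_0, k_0) = 0x45
s_2 = Round(s_1, k_1) = 0x57

0x57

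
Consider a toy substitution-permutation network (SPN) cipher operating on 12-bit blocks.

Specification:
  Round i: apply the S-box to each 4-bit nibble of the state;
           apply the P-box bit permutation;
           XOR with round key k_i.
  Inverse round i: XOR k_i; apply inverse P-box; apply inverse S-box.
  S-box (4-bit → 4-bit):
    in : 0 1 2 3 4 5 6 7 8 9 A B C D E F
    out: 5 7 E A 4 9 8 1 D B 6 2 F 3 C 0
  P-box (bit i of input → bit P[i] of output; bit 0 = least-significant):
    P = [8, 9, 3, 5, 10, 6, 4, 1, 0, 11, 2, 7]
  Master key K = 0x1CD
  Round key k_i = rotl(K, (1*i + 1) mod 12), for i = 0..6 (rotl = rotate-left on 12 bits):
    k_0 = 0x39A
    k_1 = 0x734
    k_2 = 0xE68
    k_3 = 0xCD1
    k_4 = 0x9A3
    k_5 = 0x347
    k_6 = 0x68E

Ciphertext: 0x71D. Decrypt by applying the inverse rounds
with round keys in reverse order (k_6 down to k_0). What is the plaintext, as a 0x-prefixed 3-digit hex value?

0xB44

s_0 = ciphertext = 0x71D
s_1 = InvRound(s_0, k_6) = 0x5E7
s_2 = InvRound(s_1, k_5) = 0x673
s_3 = InvRound(s_2, k_4) = 0x31D
s_4 = InvRound(s_3, k_3) = 0x2D1
s_5 = InvRound(s_4, k_2) = 0x90E
s_6 = InvRound(s_5, k_1) = 0xB82
s_7 = InvRound(s_6, k_0) = 0xB44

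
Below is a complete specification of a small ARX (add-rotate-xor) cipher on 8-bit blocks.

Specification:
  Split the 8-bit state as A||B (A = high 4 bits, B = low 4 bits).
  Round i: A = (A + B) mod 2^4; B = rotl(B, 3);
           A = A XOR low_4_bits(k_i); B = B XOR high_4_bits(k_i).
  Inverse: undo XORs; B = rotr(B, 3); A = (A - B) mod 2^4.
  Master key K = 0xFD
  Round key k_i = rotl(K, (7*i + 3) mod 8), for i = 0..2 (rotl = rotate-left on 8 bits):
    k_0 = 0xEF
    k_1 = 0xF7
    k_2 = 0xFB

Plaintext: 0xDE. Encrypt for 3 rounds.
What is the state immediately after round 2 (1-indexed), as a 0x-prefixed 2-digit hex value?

s_0 = plaintext = 0xDE
s_1 = Round(s_0, k_0) = 0x49
s_2 = Round(s_1, k_1) = 0xA3
s_3 = Round(s_2, k_2) = 0x66

0xA3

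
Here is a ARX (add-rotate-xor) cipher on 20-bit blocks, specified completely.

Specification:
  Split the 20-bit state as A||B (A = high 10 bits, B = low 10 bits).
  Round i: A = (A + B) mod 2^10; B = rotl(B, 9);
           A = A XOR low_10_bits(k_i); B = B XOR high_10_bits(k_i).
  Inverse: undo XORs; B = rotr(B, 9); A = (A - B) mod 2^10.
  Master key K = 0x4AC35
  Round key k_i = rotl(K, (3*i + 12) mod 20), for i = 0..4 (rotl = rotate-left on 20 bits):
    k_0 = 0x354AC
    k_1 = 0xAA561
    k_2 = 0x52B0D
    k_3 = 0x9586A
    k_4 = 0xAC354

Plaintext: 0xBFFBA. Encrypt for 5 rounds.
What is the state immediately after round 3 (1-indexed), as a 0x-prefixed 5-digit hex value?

0xE925C

s_0 = plaintext = 0xBFFBA
s_1 = Round(s_0, k_0) = 0x85508
s_2 = Round(s_1, k_1) = 0x9F22D
s_3 = Round(s_2, k_2) = 0xE925C
s_4 = Round(s_3, k_3) = 0x9AB78
s_5 = Round(s_4, k_4) = 0xADB0C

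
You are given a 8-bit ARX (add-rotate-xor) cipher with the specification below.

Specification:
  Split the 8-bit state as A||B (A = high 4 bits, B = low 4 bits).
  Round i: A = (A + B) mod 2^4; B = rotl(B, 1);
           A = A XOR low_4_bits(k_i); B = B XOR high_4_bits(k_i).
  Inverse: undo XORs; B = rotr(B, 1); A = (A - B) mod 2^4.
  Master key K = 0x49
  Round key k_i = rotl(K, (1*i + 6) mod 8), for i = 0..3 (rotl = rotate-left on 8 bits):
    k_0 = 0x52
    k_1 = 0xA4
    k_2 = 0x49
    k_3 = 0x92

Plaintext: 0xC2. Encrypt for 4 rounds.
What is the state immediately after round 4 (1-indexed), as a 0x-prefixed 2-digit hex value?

0xF3

s_0 = plaintext = 0xC2
s_1 = Round(s_0, k_0) = 0xC1
s_2 = Round(s_1, k_1) = 0x98
s_3 = Round(s_2, k_2) = 0x85
s_4 = Round(s_3, k_3) = 0xF3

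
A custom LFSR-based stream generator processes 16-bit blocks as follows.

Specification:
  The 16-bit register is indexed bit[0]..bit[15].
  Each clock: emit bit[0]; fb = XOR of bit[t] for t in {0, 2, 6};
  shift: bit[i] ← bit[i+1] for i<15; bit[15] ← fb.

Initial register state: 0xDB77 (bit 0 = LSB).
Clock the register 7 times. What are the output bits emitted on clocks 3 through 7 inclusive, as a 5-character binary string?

reg_0 = 0xDB77
clock 1: out=1, reg = 0xEDBB
clock 2: out=1, reg = 0xF6DD
clock 3: out=1, reg = 0xFB6E
clock 4: out=0, reg = 0x7DB7
clock 5: out=1, reg = 0x3EDB
clock 6: out=1, reg = 0x1F6D
clock 7: out=1, reg = 0x8FB6

10111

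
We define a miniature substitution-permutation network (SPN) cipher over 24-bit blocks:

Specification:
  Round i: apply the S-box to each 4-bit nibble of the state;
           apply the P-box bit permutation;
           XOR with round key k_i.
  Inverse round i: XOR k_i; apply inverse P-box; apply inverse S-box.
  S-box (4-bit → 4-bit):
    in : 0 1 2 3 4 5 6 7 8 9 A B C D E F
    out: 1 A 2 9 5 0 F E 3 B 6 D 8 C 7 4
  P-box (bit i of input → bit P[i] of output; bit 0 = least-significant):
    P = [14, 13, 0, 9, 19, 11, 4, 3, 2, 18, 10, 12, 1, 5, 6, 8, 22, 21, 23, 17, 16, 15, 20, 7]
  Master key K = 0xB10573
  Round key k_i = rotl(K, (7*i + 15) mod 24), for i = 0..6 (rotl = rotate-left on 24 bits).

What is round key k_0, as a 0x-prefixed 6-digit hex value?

K = 0xB10573
k_0 = rotl(K, (7*0+15) mod 24) = rotl(K, 15) = 0xB9D882

0xB9D882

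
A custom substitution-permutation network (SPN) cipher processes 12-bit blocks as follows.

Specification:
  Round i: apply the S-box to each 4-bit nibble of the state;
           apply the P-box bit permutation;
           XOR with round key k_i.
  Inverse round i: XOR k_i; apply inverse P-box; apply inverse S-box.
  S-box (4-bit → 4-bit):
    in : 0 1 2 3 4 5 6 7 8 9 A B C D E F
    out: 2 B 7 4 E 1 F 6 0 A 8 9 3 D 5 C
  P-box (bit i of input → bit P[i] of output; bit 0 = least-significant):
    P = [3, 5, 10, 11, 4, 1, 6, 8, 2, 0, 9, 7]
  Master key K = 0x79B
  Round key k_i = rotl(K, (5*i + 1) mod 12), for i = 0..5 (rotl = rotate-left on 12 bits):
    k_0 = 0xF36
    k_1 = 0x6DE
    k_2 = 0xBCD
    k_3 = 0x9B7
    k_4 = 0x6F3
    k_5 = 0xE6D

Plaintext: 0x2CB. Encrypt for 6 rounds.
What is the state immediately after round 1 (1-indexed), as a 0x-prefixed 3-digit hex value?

s_0 = plaintext = 0x2CB
s_1 = Round(s_0, k_0) = 0x529
s_2 = Round(s_1, k_1) = 0xEA8
s_3 = Round(s_2, k_2) = 0x8C9
s_4 = Round(s_3, k_3) = 0x185
s_5 = Round(s_4, k_4) = 0x67E
s_6 = Round(s_5, k_5) = 0x8A2

0x529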